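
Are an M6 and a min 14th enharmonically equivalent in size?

A major sixth spans 9 semitones; a minor fourteenth spans 22 semitones. They differ by 13.

No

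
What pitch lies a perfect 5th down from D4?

G3

The fifth takes the letter from D down to G.
A perfect fifth is 7 semitones; 7 semitones down from D4 gives G3.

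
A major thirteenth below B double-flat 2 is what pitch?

D double-flat 1

The thirteenth's letter: B down six letter names plus an octave → D.
A major thirteenth spans 21 semitones, so from Bbb2 the target pitch is Dbb1.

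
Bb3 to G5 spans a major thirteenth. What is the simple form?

Take out an octave (7 from the number): 13 − 7 = 6.
So a major thirteenth is an octave plus a major sixth. The quality is unchanged.

major 6th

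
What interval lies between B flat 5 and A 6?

major seventh

B to A spans seven letter names (B-C-D-E-F-G-A): a seventh.
Bb5 to A6 is 11 semitones, matching the major seventh exactly, so the quality is major.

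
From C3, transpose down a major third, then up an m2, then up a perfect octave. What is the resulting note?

C3 down a major third → Ab2 (4 semitones).
Up a minor second from Ab2: Bbb2 (1 semitone up).
Bbb2 up a perfect octave → Bbb3 (12 semitones).

Bbb3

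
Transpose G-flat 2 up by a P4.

C-flat 3

The fourth takes the letter from G up to C.
A perfect fourth spans 5 semitones, so from Gb2 the target pitch is Cb3.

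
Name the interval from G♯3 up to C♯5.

P11

G to C spans four letter names (G-A-B-C), plus an octave, so the interval is some kind of eleventh.
Counting semitones, G#3→C#5 is 17, which is the perfect eleventh.
(Equivalently, a compound perfect fourth: a perfect fourth plus an octave.)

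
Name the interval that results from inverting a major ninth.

minor 7th

First reduce the compound major ninth to its simple form, a major second.
The rule of nine gives the new number: 9 − 2 = 7, so a second becomes a seventh.
And major becomes minor under inversion, so we get a minor seventh.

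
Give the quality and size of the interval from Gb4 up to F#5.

G to F spans seven letter names (G-A-B-C-D-E-F) — that makes it a seventh of some quality.
Gb4 to F#5 spans 12 semitones — one semitone wider than the major seventh (11) — giving an augmented seventh.

A7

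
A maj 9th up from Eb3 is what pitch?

Two letters up from E (plus an octave) reaches F.
Moving 14 semitones up from Eb3 (the size of a major ninth) reaches F4.

F4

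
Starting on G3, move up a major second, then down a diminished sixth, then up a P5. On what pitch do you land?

G##3

Up a major second from G3: A3 (2 semitones up).
A3 down a diminished sixth → C##3 (7 semitones).
Up a perfect fifth from C##3: G##3 (7 semitones up).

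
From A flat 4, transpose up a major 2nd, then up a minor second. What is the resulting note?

Up a major second from Ab4: Bb4 (2 semitones up).
Bb4 up a minor second → Cb5 (1 semitone).

C flat 5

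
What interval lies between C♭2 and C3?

C to C is the same letter name, plus an octave: an octave.
A perfect octave would be 12 semitones; Cb2 to C3 is 13, one semitone wider, so the interval is augmented.

augmented octave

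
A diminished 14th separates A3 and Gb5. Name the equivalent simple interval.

Subtracting seven from the interval number removes an octave: 14 − 7 = 7.
That makes a diminished fourteenth a compound diminished seventh — an octave plus a diminished seventh.

diminished seventh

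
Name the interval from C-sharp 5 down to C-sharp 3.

perfect fifteenth

Descending from C#5 to C#3 is the same interval as ascending C#3 to C#5.
C to C is the same letter name, plus 2 octaves, so the interval is some kind of fifteenth.
The perfect fifteenth spans 24 semitones, and C#3 to C#5 is exactly 24 semitones — so this is a perfect fifteenth.
(Equivalently, a compound perfect octave: a perfect octave plus an octave.)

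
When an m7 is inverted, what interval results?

M2

Interval numbers invert to sum to nine: 7 + 2 = 9, so a seventh inverts to a second.
Quality inverts too: minor becomes major. That makes the inversion a major second.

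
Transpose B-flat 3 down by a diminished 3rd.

Counting three letter names down from B lands on G.
A diminished third is 2 semitones; 2 semitones down from Bb3 gives G#3.

G-sharp 3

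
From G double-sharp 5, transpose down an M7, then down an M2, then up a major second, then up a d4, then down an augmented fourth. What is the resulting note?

A flat 4

Down a major seventh from G##5: A#4 (11 semitones down).
Down a major second from A#4: G#4 (2 semitones down).
G#4 up a major second → A#4 (2 semitones).
A#4 up a diminished fourth → D5 (4 semitones).
An augmented fourth down from D5 is Ab4.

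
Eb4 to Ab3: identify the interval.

Descending from Eb4 to Ab3 is the same interval as ascending Ab3 to Eb4.
A to E spans five letter names (A-B-C-D-E) — that makes it a fifth of some quality.
Counting semitones, Ab3→Eb4 is 7, which is the perfect fifth.

perfect 5th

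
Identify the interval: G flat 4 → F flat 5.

m7

G to F spans seven letter names (G-A-B-C-D-E-F) — that makes it a seventh of some quality.
Gb4 to Fb5 is 10 semitones, a half step short of the major seventh (11), so this is minor.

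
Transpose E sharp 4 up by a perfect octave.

The letter stays E (same as the start), shifted an octave up.
A perfect octave spans 12 semitones, so from E#4 the target pitch is E#5.

E sharp 5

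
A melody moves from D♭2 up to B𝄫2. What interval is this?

minor sixth

D to B spans six letter names (D-E-F-G-A-B), so the interval is some kind of sixth.
Db2 to Bbb2 is 8 semitones, a half step short of the major sixth (9), so this is minor.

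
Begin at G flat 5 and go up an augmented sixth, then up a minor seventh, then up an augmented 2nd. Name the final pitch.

E sharp 7

Gb5 up an augmented sixth → E6 (10 semitones).
A minor seventh up from E6 is D7.
D7 up an augmented second → E#7 (3 semitones).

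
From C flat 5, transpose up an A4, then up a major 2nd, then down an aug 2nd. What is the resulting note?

An augmented fourth up from Cb5 is F5.
Up a major second from F5: G5 (2 semitones up).
G5 down an augmented second → Fb5 (3 semitones).

F flat 5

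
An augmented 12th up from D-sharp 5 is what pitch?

Five letters up from D (plus an octave) reaches A.
Moving 20 semitones up from D#5 (the size of an augmented twelfth) reaches A##6.

A-double-sharp 6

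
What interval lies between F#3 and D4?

F to D spans six letter names (F-G-A-B-C-D), so the interval is some kind of sixth.
F#3 to D4 is 8 semitones, a half step short of the major sixth (9), so this is minor.

m6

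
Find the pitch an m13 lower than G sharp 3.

The thirteenth's letter: G down six letter names plus an octave → B.
A minor thirteenth is 20 semitones; 20 semitones down from G#3 gives B#1.

B sharp 1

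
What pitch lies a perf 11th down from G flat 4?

D flat 3

Four letters down from G (plus an octave) reaches D.
A perfect eleventh is 17 semitones; 17 semitones down from Gb4 gives Db3.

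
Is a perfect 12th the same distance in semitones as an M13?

No

19 semitones (perfect twelfth) vs 21 semitones (major thirteenth): not equal.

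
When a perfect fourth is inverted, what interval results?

Inverted interval numbers add to nine, so a fourth pairs with a fifth (4 + 5 = 9).
The quality also flips — perfect stays perfect — giving a perfect fifth.

perfect fifth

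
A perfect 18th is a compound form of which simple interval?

Subtracting seven from the interval number removes an octave: 18 − 14 = 4.
So a perfect eighteenth is 2 octaves plus a perfect fourth. The quality is unchanged.

perfect fourth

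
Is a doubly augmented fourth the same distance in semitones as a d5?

A doubly augmented fourth is 7 semitones but a diminished fifth is 6 semitones — different sizes.

No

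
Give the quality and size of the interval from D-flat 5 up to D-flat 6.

D to D is the same letter name, plus an octave, so the interval is some kind of octave.
Counting semitones, Db5→Db6 is 12, which is the perfect octave.

perfect octave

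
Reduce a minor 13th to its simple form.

Take out an octave (7 from the number): 13 − 7 = 6.
So a minor thirteenth is an octave plus a minor sixth. The quality is unchanged.

minor sixth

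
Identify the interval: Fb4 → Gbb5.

m9

F to G spans two letter names (F-G), plus an octave: a ninth.
Fb4 to Gbb5 is 13 semitones, a half step short of the major ninth (14), so this is minor.
(Equivalently, a compound minor second: a minor second plus an octave.)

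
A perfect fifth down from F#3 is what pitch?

B2

The fifth takes the letter from F down to B.
A perfect fifth is 7 semitones; 7 semitones down from F#3 gives B2.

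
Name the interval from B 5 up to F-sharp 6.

perfect 5th

B to F spans five letter names (B-C-D-E-F), so the interval is some kind of fifth.
Counting semitones, B5→F#6 is 7, which is the perfect fifth.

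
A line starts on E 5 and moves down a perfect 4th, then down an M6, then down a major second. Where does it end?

C 4

E5 down a perfect fourth → B4 (5 semitones).
Down a major sixth from B4: D4 (9 semitones down).
A major second down from D4 is C4.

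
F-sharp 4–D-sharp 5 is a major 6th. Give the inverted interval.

The rule of nine gives the new number: 9 − 6 = 3, so a sixth becomes a third.
Quality inverts too: major becomes minor. That makes the inversion a minor third.

minor 3rd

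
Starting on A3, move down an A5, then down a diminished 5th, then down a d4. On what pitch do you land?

Down an augmented fifth from A3: Db3 (8 semitones down).
A diminished fifth down from Db3 is G2.
A diminished fourth down from G2 is D#2.

D#2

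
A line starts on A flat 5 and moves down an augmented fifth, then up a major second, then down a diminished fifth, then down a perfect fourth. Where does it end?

Ab5 down an augmented fifth → Dbb5 (8 semitones).
Up a major second from Dbb5: Ebb5 (2 semitones up).
Ebb5 down a diminished fifth → Ab4 (6 semitones).
A perfect fourth down from Ab4 is Eb4.

E flat 4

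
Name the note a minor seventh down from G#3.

Seven letter names down from G: A.
Moving 10 semitones down from G#3 (the size of a minor seventh) reaches A#2.

A#2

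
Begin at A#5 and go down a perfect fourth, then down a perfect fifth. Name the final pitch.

A#4

A#5 down a perfect fourth → E#5 (5 semitones).
E#5 down a perfect fifth → A#4 (7 semitones).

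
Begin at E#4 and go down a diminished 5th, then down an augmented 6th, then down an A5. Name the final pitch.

E#4 down a diminished fifth → A##3 (6 semitones).
Down an augmented sixth from A##3: C#3 (10 semitones down).
An augmented fifth down from C#3 is F2.

F2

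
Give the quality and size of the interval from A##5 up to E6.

A to E spans five letter names (A-B-C-D-E) — that makes it a fifth of some quality.
A##5 to E6 spans 5 semitones — two semitones narrower than the perfect fifth (7) — giving a doubly diminished fifth.

doubly diminished fifth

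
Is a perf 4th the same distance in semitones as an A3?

Yes

Both span 5 semitones: a perfect fourth and an augmented third are the same chromatic distance.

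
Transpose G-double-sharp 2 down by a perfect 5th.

C-double-sharp 2

The fifth takes the letter from G down to C.
Moving 7 semitones down from G##2 (the size of a perfect fifth) reaches C##2.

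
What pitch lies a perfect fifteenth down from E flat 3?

E flat 1

For a fifteenth the letter name doesn't change: still E, two octaves down.
A perfect fifteenth is 24 semitones; 24 semitones down from Eb3 gives Eb1.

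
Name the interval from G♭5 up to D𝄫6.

G to D spans five letter names (G-A-B-C-D), so the interval is some kind of fifth.
A perfect fifth would be 7 semitones; Gb5 to Dbb6 is 6, one semitone narrower, so the interval is diminished.

diminished fifth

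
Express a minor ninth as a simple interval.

minor second

Subtracting seven from the interval number removes an octave: 9 − 7 = 2.
Quality carries through unchanged, so the simple form is a minor second.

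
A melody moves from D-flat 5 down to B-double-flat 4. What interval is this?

Descending from Db5 to Bbb4 is the same interval as ascending Bbb4 to Db5.
B to D spans three letter names (B-C-D) — that makes it a third of some quality.
Bbb4 to Db5 is 4 semitones, matching the major third exactly, so the quality is major.

major 3rd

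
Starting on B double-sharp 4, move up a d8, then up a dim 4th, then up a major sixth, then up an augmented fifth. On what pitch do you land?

G double-sharp 7

B##4 up a diminished octave → B#5 (11 semitones).
B#5 up a diminished fourth → E6 (4 semitones).
A major sixth up from E6 is C#7.
An augmented fifth up from C#7 is G##7.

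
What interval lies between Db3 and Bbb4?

D to B spans six letter names (D-E-F-G-A-B), plus an octave — that makes it a thirteenth of some quality.
Db3 to Bbb4 is 20 semitones, a half step short of the major thirteenth (21), so this is minor.
(Equivalently, a compound minor sixth: a minor sixth plus an octave.)

m13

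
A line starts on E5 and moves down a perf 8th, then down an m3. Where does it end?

E5 down a perfect octave → E4 (12 semitones).
E4 down a minor third → C#4 (3 semitones).

C#4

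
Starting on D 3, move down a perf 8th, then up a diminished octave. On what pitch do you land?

D3 down a perfect octave → D2 (12 semitones).
D2 up a diminished octave → Db3 (11 semitones).

D flat 3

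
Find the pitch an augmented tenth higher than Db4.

F#5

Three letters up from D (plus an octave) reaches F.
An augmented tenth spans 17 semitones, so from Db4 the target pitch is F#5.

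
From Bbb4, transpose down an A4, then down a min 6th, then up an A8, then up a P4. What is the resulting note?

An augmented fourth down from Bbb4 is Fbb4.
Down a minor sixth from Fbb4: Abb3 (8 semitones down).
Abb3 up an augmented octave → Ab4 (13 semitones).
Ab4 up a perfect fourth → Db5 (5 semitones).

Db5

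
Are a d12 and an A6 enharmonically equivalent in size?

A diminished twelfth is 18 semitones but an augmented sixth is 10 semitones — different sizes.

No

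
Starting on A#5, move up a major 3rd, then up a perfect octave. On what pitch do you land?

Up a major third from A#5: C##6 (4 semitones up).
A perfect octave up from C##6 is C##7.

C##7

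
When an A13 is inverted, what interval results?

diminished 3rd

First reduce the compound augmented thirteenth to its simple form, an augmented sixth.
The rule of nine gives the new number: 9 − 6 = 3, so a sixth becomes a third.
Quality inverts too: augmented becomes diminished. That makes the inversion a diminished third.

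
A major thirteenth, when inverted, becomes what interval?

minor 3rd

First reduce the compound major thirteenth to its simple form, a major sixth.
Interval numbers invert to sum to nine: 6 + 3 = 9, so a sixth inverts to a third.
The quality also flips — major becomes minor — giving a minor third.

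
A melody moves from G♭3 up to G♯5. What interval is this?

G to G is the same letter name, plus 2 octaves: a fifteenth.
A perfect fifteenth would be 24 semitones; Gb3 to G#5 is 26, two semitones wider, so the interval is doubly augmented.
(Equivalently, a compound doubly augmented octave: a doubly augmented octave plus an octave.)

AA15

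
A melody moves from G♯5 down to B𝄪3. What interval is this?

diminished thirteenth

Descending from G#5 to B##3 is the same interval as ascending B##3 to G#5.
B to G spans six letter names (B-C-D-E-F-G), plus an octave — that makes it a thirteenth of some quality.
A major thirteenth would be 21 semitones; B##3 to G#5 is 19, two semitones narrower, so the interval is diminished.
(Equivalently, a compound diminished sixth: a diminished sixth plus an octave.)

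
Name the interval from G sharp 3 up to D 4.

G to D spans five letter names (G-A-B-C-D), so the interval is some kind of fifth.
G#3 to D4 spans 6 semitones — one semitone narrower than the perfect fifth (7) — giving a diminished fifth.

diminished fifth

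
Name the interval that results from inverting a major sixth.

Interval numbers invert to sum to nine: 6 + 3 = 9, so a sixth inverts to a third.
Quality inverts too: major becomes minor. That makes the inversion a minor third.

minor 3rd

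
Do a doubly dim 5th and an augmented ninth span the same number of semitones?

A doubly diminished fifth is 5 semitones but an augmented ninth is 15 semitones — different sizes.

No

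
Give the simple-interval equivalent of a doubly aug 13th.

doubly augmented sixth

Subtracting seven from the interval number removes an octave: 13 − 7 = 6.
So a doubly augmented thirteenth is an octave plus a doubly augmented sixth. The quality is unchanged.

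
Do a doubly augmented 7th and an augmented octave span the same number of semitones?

A doubly augmented seventh spans 13 semitones, and an augmented octave also spans 13 semitones — they're enharmonic.

Yes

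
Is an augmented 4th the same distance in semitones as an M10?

No

6 semitones (augmented fourth) vs 16 semitones (major tenth): not equal.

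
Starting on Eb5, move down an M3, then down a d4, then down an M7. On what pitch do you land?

Ab3

Down a major third from Eb5: Cb5 (4 semitones down).
Cb5 down a diminished fourth → G4 (4 semitones).
Down a major seventh from G4: Ab3 (11 semitones down).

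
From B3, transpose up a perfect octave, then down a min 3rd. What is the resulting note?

G#4

Up a perfect octave from B3: B4 (12 semitones up).
A minor third down from B4 is G#4.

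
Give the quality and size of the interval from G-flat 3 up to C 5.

augmented 11th

G to C spans four letter names (G-A-B-C), plus an octave — that makes it an eleventh of some quality.
Gb3 to C5 spans 18 semitones — one semitone wider than the perfect eleventh (17) — giving an augmented eleventh.
(Equivalently, a compound augmented fourth: an augmented fourth plus an octave.)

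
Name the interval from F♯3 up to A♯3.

F to A spans three letter names (F-G-A), so the interval is some kind of third.
F#3 to A#3 is 4 semitones, matching the major third exactly, so the quality is major.

major third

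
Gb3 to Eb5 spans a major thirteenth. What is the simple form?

Take out an octave (7 from the number): 13 − 7 = 6.
Quality carries through unchanged, so the simple form is a major sixth.

major 6th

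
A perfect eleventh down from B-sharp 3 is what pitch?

Counting four letter names plus an octave down from B lands on F.
Moving 17 semitones down from B#3 (the size of a perfect eleventh) reaches F##2.

F-double-sharp 2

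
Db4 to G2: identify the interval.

diminished 12th

Descending from Db4 to G2 is the same interval as ascending G2 to Db4.
G to D spans five letter names (G-A-B-C-D), plus an octave: a twelfth.
A perfect twelfth would be 19 semitones; G2 to Db4 is 18, one semitone narrower, so the interval is diminished.
(Equivalently, a compound diminished fifth: a diminished fifth plus an octave.)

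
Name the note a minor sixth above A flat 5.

The sixth takes the letter from A up to F.
Moving 8 semitones up from Ab5 (the size of a minor sixth) reaches Fb6.

F flat 6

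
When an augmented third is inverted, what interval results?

d6

The rule of nine gives the new number: 9 − 3 = 6, so a third becomes a sixth.
And augmented becomes diminished under inversion, so we get a diminished sixth.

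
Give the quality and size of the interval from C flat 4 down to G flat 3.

P4

Descending from Cb4 to Gb3 is the same interval as ascending Gb3 to Cb4.
G to C spans four letter names (G-A-B-C) — that makes it a fourth of some quality.
Counting semitones, Gb3→Cb4 is 5, which is the perfect fourth.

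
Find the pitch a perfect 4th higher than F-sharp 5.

B 5

Four letter names up from F: B.
A perfect fourth is 5 semitones; 5 semitones up from F#5 gives B5.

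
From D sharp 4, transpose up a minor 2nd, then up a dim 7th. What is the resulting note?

D flat 5

Up a minor second from D#4: E4 (1 semitone up).
Up a diminished seventh from E4: Db5 (9 semitones up).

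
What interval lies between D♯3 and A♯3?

perfect 5th

D to A spans five letter names (D-E-F-G-A): a fifth.
Counting semitones, D#3→A#3 is 7, which is the perfect fifth.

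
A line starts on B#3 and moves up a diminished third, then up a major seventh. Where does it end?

B#3 up a diminished third → D4 (2 semitones).
D4 up a major seventh → C#5 (11 semitones).

C#5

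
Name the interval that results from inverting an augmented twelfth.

diminished fourth

First reduce the compound augmented twelfth to its simple form, an augmented fifth.
The rule of nine gives the new number: 9 − 5 = 4, so a fifth becomes a fourth.
Quality inverts too: augmented becomes diminished. That makes the inversion a diminished fourth.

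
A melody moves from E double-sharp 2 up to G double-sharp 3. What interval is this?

E to G spans three letter names (E-F-G), plus an octave — that makes it a tenth of some quality.
E##2 to G##3 is 15 semitones, a half step short of the major tenth (16), so this is minor.
(Equivalently, a compound minor third: a minor third plus an octave.)

minor 10th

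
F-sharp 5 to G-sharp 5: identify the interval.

major second

F to G spans two letter names (F-G) — that makes it a second of some quality.
Counting semitones, F#5→G#5 is 2, which is the major second.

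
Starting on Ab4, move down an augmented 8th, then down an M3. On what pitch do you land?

Down an augmented octave from Ab4: Abb3 (13 semitones down).
A major third down from Abb3 is Fbb3.

Fbb3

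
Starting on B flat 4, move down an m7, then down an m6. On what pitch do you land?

E 3

Bb4 down a minor seventh → C4 (10 semitones).
Down a minor sixth from C4: E3 (8 semitones down).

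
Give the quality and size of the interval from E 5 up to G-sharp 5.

E to G spans three letter names (E-F-G), so the interval is some kind of third.
The major third spans 4 semitones, and E5 to G#5 is exactly 4 semitones — so this is a major third.

major 3rd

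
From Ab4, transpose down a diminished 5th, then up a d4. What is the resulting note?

A diminished fifth down from Ab4 is D4.
D4 up a diminished fourth → Gb4 (4 semitones).

Gb4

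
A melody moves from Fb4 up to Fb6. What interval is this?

P15

F to F is the same letter name, plus 2 octaves — that makes it a fifteenth of some quality.
Fb4 to Fb6 is 24 semitones, matching the perfect fifteenth exactly, so the quality is perfect.
(Equivalently, a compound perfect octave: a perfect octave plus an octave.)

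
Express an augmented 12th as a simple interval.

Take out an octave (7 from the number): 12 − 7 = 5.
That makes an augmented twelfth a compound augmented fifth — an octave plus an augmented fifth.

augmented 5th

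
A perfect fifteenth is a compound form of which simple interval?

Each octave removed subtracts seven from the number: 15 − 7 = 8.
Quality carries through unchanged, so the simple form is a perfect octave.

P8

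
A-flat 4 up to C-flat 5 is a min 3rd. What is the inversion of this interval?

major 6th

The rule of nine gives the new number: 9 − 3 = 6, so a third becomes a sixth.
The quality also flips — minor becomes major — giving a major sixth.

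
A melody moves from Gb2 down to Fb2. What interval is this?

major second

Descending from Gb2 to Fb2 is the same interval as ascending Fb2 to Gb2.
F to G spans two letter names (F-G), so the interval is some kind of second.
The major second spans 2 semitones, and Fb2 to Gb2 is exactly 2 semitones — so this is a major second.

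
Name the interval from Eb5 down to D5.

Descending from Eb5 to D5 is the same interval as ascending D5 to Eb5.
D to E spans two letter names (D-E): a second.
A major second would be 2 semitones, but D5 to Eb5 is 1 — one semitone narrower, making it a minor second.

m2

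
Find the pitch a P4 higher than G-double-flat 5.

C-double-flat 6

Four letter names up from G: C.
A perfect fourth is 5 semitones; 5 semitones up from Gbb5 gives Cbb6.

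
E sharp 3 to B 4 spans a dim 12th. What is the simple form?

Subtracting seven from the interval number removes an octave: 12 − 7 = 5.
So a diminished twelfth is an octave plus a diminished fifth. The quality is unchanged.

diminished 5th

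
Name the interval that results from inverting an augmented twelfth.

First reduce the compound augmented twelfth to its simple form, an augmented fifth.
The rule of nine gives the new number: 9 − 5 = 4, so a fifth becomes a fourth.
And augmented becomes diminished under inversion, so we get a diminished fourth.

diminished fourth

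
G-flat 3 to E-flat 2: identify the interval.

Descending from Gb3 to Eb2 is the same interval as ascending Eb2 to Gb3.
E to G spans three letter names (E-F-G), plus an octave: a tenth.
Eb2 to Gb3 is 15 semitones, a half step short of the major tenth (16), so this is minor.
(Equivalently, a compound minor third: a minor third plus an octave.)

minor 10th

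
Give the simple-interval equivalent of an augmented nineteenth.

augmented fifth

Take out 2 octaves (14 from the number): 19 − 14 = 5.
Quality carries through unchanged, so the simple form is an augmented fifth.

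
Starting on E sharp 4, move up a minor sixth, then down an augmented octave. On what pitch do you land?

E#4 up a minor sixth → C#5 (8 semitones).
C#5 down an augmented octave → C4 (13 semitones).

C 4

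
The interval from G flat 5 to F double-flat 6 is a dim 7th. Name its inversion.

A2

Interval numbers invert to sum to nine: 7 + 2 = 9, so a seventh inverts to a second.
The quality also flips — diminished becomes augmented — giving an augmented second.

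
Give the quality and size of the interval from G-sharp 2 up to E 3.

minor sixth

G to E spans six letter names (G-A-B-C-D-E), so the interval is some kind of sixth.
At 8 semitones, G#2→E3 falls one short of a major sixth: minor.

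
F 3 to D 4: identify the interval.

major sixth

F to D spans six letter names (F-G-A-B-C-D) — that makes it a sixth of some quality.
The major sixth spans 9 semitones, and F3 to D4 is exactly 9 semitones — so this is a major sixth.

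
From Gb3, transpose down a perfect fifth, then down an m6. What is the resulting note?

Eb2

Down a perfect fifth from Gb3: Cb3 (7 semitones down).
Cb3 down a minor sixth → Eb2 (8 semitones).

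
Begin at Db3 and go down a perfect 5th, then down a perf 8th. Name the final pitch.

A perfect fifth down from Db3 is Gb2.
Down a perfect octave from Gb2: Gb1 (12 semitones down).

Gb1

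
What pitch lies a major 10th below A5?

F4

Three letters down from A (plus an octave) reaches F.
Moving 16 semitones down from A5 (the size of a major tenth) reaches F4.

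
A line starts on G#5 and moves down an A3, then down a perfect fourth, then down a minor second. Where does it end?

A4

Down an augmented third from G#5: Eb5 (5 semitones down).
Down a perfect fourth from Eb5: Bb4 (5 semitones down).
A minor second down from Bb4 is A4.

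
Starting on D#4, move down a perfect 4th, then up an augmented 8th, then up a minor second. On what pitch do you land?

B#4

Down a perfect fourth from D#4: A#3 (5 semitones down).
An augmented octave up from A#3 is A##4.
A minor second up from A##4 is B#4.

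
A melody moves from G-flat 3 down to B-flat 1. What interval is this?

Descending from Gb3 to Bb1 is the same interval as ascending Bb1 to Gb3.
B to G spans six letter names (B-C-D-E-F-G), plus an octave: a thirteenth.
A major thirteenth would be 21 semitones, but Bb1 to Gb3 is 20 — one semitone narrower, making it a minor thirteenth.
(Equivalently, a compound minor sixth: a minor sixth plus an octave.)

minor thirteenth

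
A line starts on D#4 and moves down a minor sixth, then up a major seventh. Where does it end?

A minor sixth down from D#4 is F##3.
Up a major seventh from F##3: E##4 (11 semitones up).

E##4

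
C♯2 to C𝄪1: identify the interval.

Descending from C#2 to C##1 is the same interval as ascending C##1 to C#2.
C to C is the same letter name, plus an octave: an octave.
A perfect octave would be 12 semitones; C##1 to C#2 is 11, one semitone narrower, so the interval is diminished.

diminished octave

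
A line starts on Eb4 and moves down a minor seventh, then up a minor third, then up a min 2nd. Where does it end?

Eb4 down a minor seventh → F3 (10 semitones).
A minor third up from F3 is Ab3.
Up a minor second from Ab3: Bbb3 (1 semitone up).

Bbb3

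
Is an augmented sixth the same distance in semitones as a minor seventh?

Both span 10 semitones: an augmented sixth and a minor seventh are the same chromatic distance.

Yes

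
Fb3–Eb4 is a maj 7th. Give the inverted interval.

Inverted interval numbers add to nine, so a seventh pairs with a second (7 + 2 = 9).
Quality inverts too: major becomes minor. That makes the inversion a minor second.

m2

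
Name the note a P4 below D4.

Counting four letter names down from D lands on A.
A perfect fourth spans 5 semitones, so from D4 the target pitch is A3.

A3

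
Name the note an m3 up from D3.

F3

The third takes the letter from D up to F.
A minor third spans 3 semitones, so from D3 the target pitch is F3.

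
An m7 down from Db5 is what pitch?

Seven letter names down from D: E.
A minor seventh is 10 semitones; 10 semitones down from Db5 gives Eb4.

Eb4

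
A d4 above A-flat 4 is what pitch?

D-double-flat 5

The fourth takes the letter from A up to D.
A diminished fourth spans 4 semitones, so from Ab4 the target pitch is Dbb5.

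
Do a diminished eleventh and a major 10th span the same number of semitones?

A diminished eleventh = 16 semitones = a major tenth; enharmonically equal.

Yes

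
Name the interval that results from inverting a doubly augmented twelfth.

dd4

First reduce the compound doubly augmented twelfth to its simple form, a doubly augmented fifth.
Inverted interval numbers add to nine, so a fifth pairs with a fourth (5 + 4 = 9).
And doubly augmented becomes doubly diminished under inversion, so we get a doubly diminished fourth.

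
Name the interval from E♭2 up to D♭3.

E to D spans seven letter names (E-F-G-A-B-C-D), so the interval is some kind of seventh.
A major seventh would be 11 semitones, but Eb2 to Db3 is 10 — one semitone narrower, making it a minor seventh.

minor seventh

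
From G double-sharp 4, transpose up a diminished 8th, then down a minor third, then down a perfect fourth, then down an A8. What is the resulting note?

B 3

A diminished octave up from G##4 is G#5.
Down a minor third from G#5: E#5 (3 semitones down).
A perfect fourth down from E#5 is B#4.
Down an augmented octave from B#4: B3 (13 semitones down).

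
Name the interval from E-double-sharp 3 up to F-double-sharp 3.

E to F spans two letter names (E-F), so the interval is some kind of second.
A major second would be 2 semitones, but E##3 to F##3 is 1 — one semitone narrower, making it a minor second.

m2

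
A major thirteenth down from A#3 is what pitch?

The thirteenth's letter: A down six letter names plus an octave → C.
A major thirteenth is 21 semitones; 21 semitones down from A#3 gives C#2.

C#2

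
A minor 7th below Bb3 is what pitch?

Counting seven letter names down from B lands on C.
A minor seventh is 10 semitones; 10 semitones down from Bb3 gives C3.

C3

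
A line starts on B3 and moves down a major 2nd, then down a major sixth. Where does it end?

C3

A major second down from B3 is A3.
A3 down a major sixth → C3 (9 semitones).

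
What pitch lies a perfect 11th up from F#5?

The eleventh's letter: F up four letter names plus an octave → B.
Moving 17 semitones up from F#5 (the size of a perfect eleventh) reaches B6.

B6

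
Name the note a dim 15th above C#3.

A fifteenth keeps the letter name C, two octaves up from C.
A diminished fifteenth spans 23 semitones, so from C#3 the target pitch is C5.

C5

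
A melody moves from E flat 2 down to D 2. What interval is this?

Descending from Eb2 to D2 is the same interval as ascending D2 to Eb2.
D to E spans two letter names (D-E): a second.
At 1 semitone, D2→Eb2 falls one short of a major second: minor.

minor 2nd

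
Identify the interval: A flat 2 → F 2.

Descending from Ab2 to F2 is the same interval as ascending F2 to Ab2.
F to A spans three letter names (F-G-A) — that makes it a third of some quality.
F2 to Ab2 is 3 semitones, a half step short of the major third (4), so this is minor.

minor third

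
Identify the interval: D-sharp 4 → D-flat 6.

D to D is the same letter name, plus 2 octaves — that makes it a fifteenth of some quality.
The perfect fifteenth is 24 semitones; here we have 22, two semitones narrower: doubly diminished.
(Equivalently, a compound doubly diminished octave: a doubly diminished octave plus an octave.)

dd15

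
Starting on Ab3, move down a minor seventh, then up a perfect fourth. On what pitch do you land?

Eb3

Ab3 down a minor seventh → Bb2 (10 semitones).
A perfect fourth up from Bb2 is Eb3.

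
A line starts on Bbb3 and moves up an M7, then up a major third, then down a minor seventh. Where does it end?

D4

Bbb3 up a major seventh → Ab4 (11 semitones).
A major third up from Ab4 is C5.
Down a minor seventh from C5: D4 (10 semitones down).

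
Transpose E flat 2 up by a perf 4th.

A flat 2

The fourth takes the letter from E up to A.
A perfect fourth is 5 semitones; 5 semitones up from Eb2 gives Ab2.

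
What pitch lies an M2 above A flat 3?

B flat 3

Counting two letter names up from A lands on B.
A major second spans 2 semitones, so from Ab3 the target pitch is Bb3.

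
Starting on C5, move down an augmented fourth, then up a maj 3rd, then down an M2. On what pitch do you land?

Down an augmented fourth from C5: Gb4 (6 semitones down).
Up a major third from Gb4: Bb4 (4 semitones up).
Down a major second from Bb4: Ab4 (2 semitones down).

Ab4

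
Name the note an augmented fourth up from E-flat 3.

Four letter names up from E: A.
An augmented fourth is 6 semitones; 6 semitones up from Eb3 gives A3.

A 3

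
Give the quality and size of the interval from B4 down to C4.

M7

Descending from B4 to C4 is the same interval as ascending C4 to B4.
C to B spans seven letter names (C-D-E-F-G-A-B) — that makes it a seventh of some quality.
The major seventh spans 11 semitones, and C4 to B4 is exactly 11 semitones — so this is a major seventh.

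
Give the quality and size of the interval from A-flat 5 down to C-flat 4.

Descending from Ab5 to Cb4 is the same interval as ascending Cb4 to Ab5.
C to A spans six letter names (C-D-E-F-G-A), plus an octave: a thirteenth.
Cb4 to Ab5 is 21 semitones, matching the major thirteenth exactly, so the quality is major.
(Equivalently, a compound major sixth: a major sixth plus an octave.)

major 13th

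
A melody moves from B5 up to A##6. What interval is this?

augmented seventh

B to A spans seven letter names (B-C-D-E-F-G-A) — that makes it a seventh of some quality.
B5 to A##6 spans 12 semitones — one semitone wider than the major seventh (11) — giving an augmented seventh.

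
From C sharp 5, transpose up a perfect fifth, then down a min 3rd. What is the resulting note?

E sharp 5

Up a perfect fifth from C#5: G#5 (7 semitones up).
G#5 down a minor third → E#5 (3 semitones).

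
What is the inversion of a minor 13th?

First reduce the compound minor thirteenth to its simple form, a minor sixth.
Inverted interval numbers add to nine, so a sixth pairs with a third (6 + 3 = 9).
The quality also flips — minor becomes major — giving a major third.

M3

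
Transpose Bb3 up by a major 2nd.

Two letter names up from B: C.
A major second is 2 semitones; 2 semitones up from Bb3 gives C4.

C4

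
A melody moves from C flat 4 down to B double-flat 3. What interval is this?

Descending from Cb4 to Bbb3 is the same interval as ascending Bbb3 to Cb4.
B to C spans two letter names (B-C), so the interval is some kind of second.
Counting semitones, Bbb3→Cb4 is 2, which is the major second.

major 2nd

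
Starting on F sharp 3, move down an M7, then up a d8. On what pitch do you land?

Down a major seventh from F#3: G2 (11 semitones down).
Up a diminished octave from G2: Gb3 (11 semitones up).

G flat 3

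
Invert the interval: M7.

minor second

Inverted interval numbers add to nine, so a seventh pairs with a second (7 + 2 = 9).
Quality inverts too: major becomes minor. That makes the inversion a minor second.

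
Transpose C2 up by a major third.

E2

Three letter names up from C: E.
A major third spans 4 semitones, so from C2 the target pitch is E2.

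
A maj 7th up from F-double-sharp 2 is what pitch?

E-double-sharp 3

Seven letter names up from F: E.
A major seventh spans 11 semitones, so from F##2 the target pitch is E##3.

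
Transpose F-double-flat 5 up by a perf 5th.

C-double-flat 6

Five letter names up from F: C.
Moving 7 semitones up from Fbb5 (the size of a perfect fifth) reaches Cbb6.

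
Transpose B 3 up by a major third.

D sharp 4

The third takes the letter from B up to D.
Moving 4 semitones up from B3 (the size of a major third) reaches D#4.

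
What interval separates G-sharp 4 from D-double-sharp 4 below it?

Descending from G#4 to D##4 is the same interval as ascending D##4 to G#4.
D to G spans four letter names (D-E-F-G), so the interval is some kind of fourth.
A perfect fourth would be 5 semitones; D##4 to G#4 is 4, one semitone narrower, so the interval is diminished.

diminished 4th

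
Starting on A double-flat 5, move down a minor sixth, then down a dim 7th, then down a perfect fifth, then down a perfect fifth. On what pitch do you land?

C 3

Down a minor sixth from Abb5: Cb5 (8 semitones down).
A diminished seventh down from Cb5 is D4.
Down a perfect fifth from D4: G3 (7 semitones down).
A perfect fifth down from G3 is C3.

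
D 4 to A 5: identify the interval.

perfect 12th

D to A spans five letter names (D-E-F-G-A), plus an octave: a twelfth.
D4 to A5 is 19 semitones, matching the perfect twelfth exactly, so the quality is perfect.
(Equivalently, a compound perfect fifth: a perfect fifth plus an octave.)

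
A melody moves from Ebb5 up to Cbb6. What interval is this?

m6

E to C spans six letter names (E-F-G-A-B-C): a sixth.
Ebb5 to Cbb6 is 8 semitones, a half step short of the major sixth (9), so this is minor.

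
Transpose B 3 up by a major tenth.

D sharp 5

Three letters up from B (plus an octave) reaches D.
Moving 16 semitones up from B3 (the size of a major tenth) reaches D#5.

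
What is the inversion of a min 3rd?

major 6th

The rule of nine gives the new number: 9 − 3 = 6, so a third becomes a sixth.
And minor becomes major under inversion, so we get a major sixth.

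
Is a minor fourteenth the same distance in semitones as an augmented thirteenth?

A minor fourteenth spans 22 semitones, and an augmented thirteenth also spans 22 semitones — they're enharmonic.

Yes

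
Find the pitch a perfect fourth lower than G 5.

D 5

The fourth takes the letter from G down to D.
Moving 5 semitones down from G5 (the size of a perfect fourth) reaches D5.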